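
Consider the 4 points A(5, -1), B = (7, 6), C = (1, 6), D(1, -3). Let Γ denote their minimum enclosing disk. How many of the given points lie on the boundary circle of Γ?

3

The minimum enclosing circle of a finite set is fixed by two of the points (as a diameter) or three (as a circumcircle).
The farthest pair is B–D with squared distance 117. The circle on this segment as diameter has centre (4, 1.5) and r² = 117/4 = 29.25.
Check A: distance² to centre = 7.25 ≤ 29.25, so it lies inside.
All remaining points lie in this disk, and no smaller disk contains both endpoints, so this is the minimum enclosing circle.
The points at distance exactly r from the centre are B, C, D — 3 points.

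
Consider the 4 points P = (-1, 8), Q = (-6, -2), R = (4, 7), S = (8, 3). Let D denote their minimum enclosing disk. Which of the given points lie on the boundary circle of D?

P, Q, S

By Welzl's lemma the MEC is supported by two points (diametrically opposite) or three points (on a circumcircle).
The minimum enclosing circle is determined by three boundary points: P, Q, S.
Their circumcentre is (41/46, 37/46) with r² = 58565/1058.
The farthest remaining point R is at distance² 50837/1058 ≤ 58565/1058.
The points at distance exactly r from the centre are P, Q, S — 3 points.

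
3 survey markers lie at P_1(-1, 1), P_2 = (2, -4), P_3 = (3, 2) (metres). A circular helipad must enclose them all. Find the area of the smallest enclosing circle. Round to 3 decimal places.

31.751

Side lengths²: P_1P_2² = 34, P_1P_3² = 17, P_2P_3² = 37.
Since P_2P_3² = 37 < 34 + 17 = 51, the triangle is acute, so the smallest enclosing circle is the circumcircle.
Circumcentre = (73/46, -39/46), r² = 10693/1058.
Area = π·r² = π·10693/1058 ≈ 31.751.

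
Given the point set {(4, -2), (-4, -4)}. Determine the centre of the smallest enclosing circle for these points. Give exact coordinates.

(0, -3)

The smallest circle enclosing two points has them as diameter endpoints.
Centre = midpoint = (0, -3); r² = |(4, -2)−(-4, -4)|²/4 = 68/4 = 17.
Centre = (0, -3).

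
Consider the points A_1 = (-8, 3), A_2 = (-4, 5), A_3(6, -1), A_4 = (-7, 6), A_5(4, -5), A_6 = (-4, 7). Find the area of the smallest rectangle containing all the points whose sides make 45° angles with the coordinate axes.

In coordinates u = x + y, v = x − y the rectangle is axis-aligned; the map (x,y)→(u,v) scales areas by 2.
u-values: -5, 1, 5, -1, -1, 3; range = 5 − (-5) = 10.
v-values: -11, -9, 7, -13, 9, -11; range = 9 − (-13) = 22.
Area = (10 × 22) / 2 = 110.

110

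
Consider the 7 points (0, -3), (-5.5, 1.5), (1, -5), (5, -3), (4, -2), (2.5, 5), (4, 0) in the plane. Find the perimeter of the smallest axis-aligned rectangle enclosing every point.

Width = max x − min x = 5 − (-5.5) = 10.5.
Height = max y − min y = 5 − (-5) = 10.
Perimeter = 2(10.5 + 10) = 41.

41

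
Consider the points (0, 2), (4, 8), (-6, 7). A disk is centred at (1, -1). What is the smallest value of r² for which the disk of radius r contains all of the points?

The required radius is the distance from (1, -1) to the farthest point.
Squared distances: 10, 90, 113.
Maximum is 113, attained at (-6, 7).

113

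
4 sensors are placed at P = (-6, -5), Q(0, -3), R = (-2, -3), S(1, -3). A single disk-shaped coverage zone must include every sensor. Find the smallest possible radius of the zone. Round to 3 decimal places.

The minimum enclosing circle of a finite set is fixed by two of the points (as a diameter) or three (as a circumcircle).
The farthest pair is P–S with squared distance 53. The circle on this segment as diameter has centre (-2.5, -4) and r² = 53/4 = 13.25.
Check Q: distance² to centre = 7.25 ≤ 13.25, so it lies inside.
All remaining points lie in this disk, and no smaller disk contains both endpoints, so this is the minimum enclosing circle.
r = √(13.25) ≈ 3.640.

3.640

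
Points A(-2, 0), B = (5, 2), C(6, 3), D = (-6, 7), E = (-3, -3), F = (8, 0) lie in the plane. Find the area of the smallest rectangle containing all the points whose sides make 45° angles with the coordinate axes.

157.5

In coordinates u = x + y, v = x − y the rectangle is axis-aligned; the map (x,y)→(u,v) scales areas by 2.
u-values: -2, 7, 9, 1, -6, 8; range = 9 − (-6) = 15.
v-values: -2, 3, 3, -13, 0, 8; range = 8 − (-13) = 21.
Area = (15 × 21) / 2 = 157.5.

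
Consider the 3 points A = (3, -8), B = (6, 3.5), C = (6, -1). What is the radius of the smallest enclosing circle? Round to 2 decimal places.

Side lengths²: AB² = 141.25, AC² = 58, BC² = 20.25.
Since AB² = 141.25 ≥ 58 + 20.25 = 78.25, the angle opposite AB is not acute, so the smallest enclosing circle has AB as diameter.
Centre = midpoint of AB = (4.5, -2.25), r² = 141.25/4 = 35.3125.
r = √(35.3125) ≈ 5.94.

5.94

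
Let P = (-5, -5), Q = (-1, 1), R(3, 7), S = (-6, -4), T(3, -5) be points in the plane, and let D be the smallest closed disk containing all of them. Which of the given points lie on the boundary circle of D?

A smallest enclosing disk is always determined by at most three of the input points on its boundary.
The farthest pair is P–R with squared distance 208. The circle on this segment as diameter has centre (-1, 1) and r² = 208/4 = 52.
Check Q: distance² to centre = 0 ≤ 52, so it lies inside.
All remaining points lie in this disk, and no smaller disk contains both endpoints, so this is the minimum enclosing circle.
The points at distance exactly r from the centre are P, R, T — 3 points.

P, R, T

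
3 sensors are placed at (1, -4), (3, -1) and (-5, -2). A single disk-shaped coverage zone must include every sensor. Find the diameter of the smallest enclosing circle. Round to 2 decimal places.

8.06

Call the three points A, B, C in the order given.
Side lengths²: AB² = 13, AC² = 40, BC² = 65.
Since BC² = 65 ≥ 40 + 13 = 53, the angle opposite BC is not acute, so the smallest enclosing circle has BC as diameter.
Centre = midpoint of BC = (-1, -1.5), r² = 65/4 = 16.25.
Diameter = 2r = 2√(16.25) ≈ 8.06.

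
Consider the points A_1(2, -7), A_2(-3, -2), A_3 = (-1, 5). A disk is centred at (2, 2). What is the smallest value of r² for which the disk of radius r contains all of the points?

The required radius is the distance from (2, 2) to the farthest point.
Squared distances: 81, 41, 18.
Maximum is 81, attained at A_1.

81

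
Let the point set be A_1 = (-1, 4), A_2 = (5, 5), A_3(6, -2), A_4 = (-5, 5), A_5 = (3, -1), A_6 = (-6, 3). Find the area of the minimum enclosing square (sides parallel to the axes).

144

The bounding box has width 12 and height 7.
An axis-aligned square enclosing the set must have side ≥ max(width, height).
So the minimum side is max(12, 7) = 12.
Area = 12² = 144.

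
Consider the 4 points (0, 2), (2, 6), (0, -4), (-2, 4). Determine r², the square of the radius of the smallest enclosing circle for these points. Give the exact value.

26

The minimum enclosing circle of a finite set is fixed by two of the points (as a diameter) or three (as a circumcircle).
The farthest pair is (2, 6)–(0, -4) with squared distance 104. The circle on this segment as diameter has centre (1, 1) and r² = 104/4 = 26.
Check (0, 2): distance² to centre = 2 ≤ 26, so it lies inside.
All remaining points lie in this disk, and no smaller disk contains both endpoints, so this is the minimum enclosing circle.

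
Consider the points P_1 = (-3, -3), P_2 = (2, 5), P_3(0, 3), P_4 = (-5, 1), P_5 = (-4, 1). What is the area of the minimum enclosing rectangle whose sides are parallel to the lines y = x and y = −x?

In coordinates u = x + y, v = x − y the rectangle is axis-aligned; the map (x,y)→(u,v) scales areas by 2.
u-values: -6, 7, 3, -4, -3; range = 7 − (-6) = 13.
v-values: 0, -3, -3, -6, -5; range = 0 − (-6) = 6.
Area = (13 × 6) / 2 = 39.

39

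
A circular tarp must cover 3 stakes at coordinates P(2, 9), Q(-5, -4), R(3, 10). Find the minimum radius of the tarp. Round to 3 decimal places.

Side lengths²: PQ² = 218, PR² = 2, QR² = 260.
Since QR² = 260 ≥ 218 + 2 = 220, the angle opposite QR is not acute, so the smallest enclosing circle has QR as diameter.
Centre = midpoint of QR = (-1, 3), r² = 260/4 = 65.
r = √65 ≈ 8.062.

8.062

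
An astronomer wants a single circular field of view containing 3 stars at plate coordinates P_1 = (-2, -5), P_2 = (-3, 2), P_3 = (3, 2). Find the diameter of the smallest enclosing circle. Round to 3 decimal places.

Side lengths²: P_1P_2² = 50, P_1P_3² = 74, P_2P_3² = 36.
Since P_1P_3² = 74 < 50 + 36 = 86, the triangle is acute, so the smallest enclosing circle is the circumcircle.
Circumcentre = (0, -8/7), r² = 925/49.
Diameter = 2r = 2√(925/49) ≈ 8.690.

8.690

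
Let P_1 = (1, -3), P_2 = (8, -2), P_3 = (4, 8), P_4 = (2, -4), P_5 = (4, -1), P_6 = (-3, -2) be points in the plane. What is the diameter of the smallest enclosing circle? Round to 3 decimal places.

13.147

The minimum enclosing circle is determined by three boundary points: P_2, P_3, P_6.
Their circumcentre is (2.5, 1.6) with r² = 43.21.
The farthest remaining point P_4 is at distance² 31.61 ≤ 43.21.
Diameter = 2r = 2√(43.21) ≈ 13.147.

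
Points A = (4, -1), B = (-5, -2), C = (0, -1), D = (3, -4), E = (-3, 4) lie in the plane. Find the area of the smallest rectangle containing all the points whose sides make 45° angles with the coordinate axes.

In coordinates u = x + y, v = x − y the rectangle is axis-aligned; the map (x,y)→(u,v) scales areas by 2.
u-values: 3, -7, -1, -1, 1; range = 3 − (-7) = 10.
v-values: 5, -3, 1, 7, -7; range = 7 − (-7) = 14.
Area = (10 × 14) / 2 = 70.

70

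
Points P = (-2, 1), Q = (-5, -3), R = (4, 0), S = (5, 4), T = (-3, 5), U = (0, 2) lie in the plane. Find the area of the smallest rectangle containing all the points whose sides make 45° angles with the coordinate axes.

In coordinates u = x + y, v = x − y the rectangle is axis-aligned; the map (x,y)→(u,v) scales areas by 2.
u-values: -1, -8, 4, 9, 2, 2; range = 9 − (-8) = 17.
v-values: -3, -2, 4, 1, -8, -2; range = 4 − (-8) = 12.
Area = (17 × 12) / 2 = 102.

102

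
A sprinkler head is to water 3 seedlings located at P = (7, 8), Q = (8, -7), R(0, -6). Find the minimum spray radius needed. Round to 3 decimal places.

7.971

Side lengths²: PQ² = 226, PR² = 245, QR² = 65.
Since PR² = 245 < 226 + 65 = 291, the triangle is acute, so the smallest enclosing circle is the circumcircle.
Circumcentre = (165/34, 11/34), r² = 36725/578.
r = √(36725/578) ≈ 7.971.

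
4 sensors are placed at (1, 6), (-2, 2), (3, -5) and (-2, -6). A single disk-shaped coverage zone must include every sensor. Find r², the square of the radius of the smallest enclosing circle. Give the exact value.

38.25

The farthest pair is (1, 6)–(-2, -6) with squared distance 153. The circle on this segment as diameter has centre (-0.5, 0) and r² = 153/4 = 38.25.
Check (-2, 2): distance² to centre = 6.25 ≤ 38.25, so it lies inside.
All remaining points lie in this disk, and no smaller disk contains both endpoints, so this is the minimum enclosing circle.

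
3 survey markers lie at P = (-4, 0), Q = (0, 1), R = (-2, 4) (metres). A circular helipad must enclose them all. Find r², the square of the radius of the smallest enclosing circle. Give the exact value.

Side lengths²: PQ² = 17, PR² = 20, QR² = 13.
Since PR² = 20 < 17 + 13 = 30, the triangle is acute, so the smallest enclosing circle is the circumcircle.
Circumcentre = (-16/7, 23/14), r² = 1105/196.

1105/196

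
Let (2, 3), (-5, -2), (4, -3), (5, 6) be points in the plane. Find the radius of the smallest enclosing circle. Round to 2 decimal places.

6.40

A smallest enclosing disk is always determined by at most three of the input points on its boundary.
The farthest pair is (-5, -2)–(5, 6) with squared distance 164. The circle on this segment as diameter has centre (0, 2) and r² = 164/4 = 41.
Check (2, 3): distance² to centre = 5 ≤ 41, so it lies inside.
All remaining points lie in this disk, and no smaller disk contains both endpoints, so this is the minimum enclosing circle.
r = √41 ≈ 6.40.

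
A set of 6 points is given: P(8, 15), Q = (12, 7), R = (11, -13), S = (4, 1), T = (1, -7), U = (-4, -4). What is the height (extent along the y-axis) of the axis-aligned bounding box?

max y = 15, min y = -13, so height = 28.

28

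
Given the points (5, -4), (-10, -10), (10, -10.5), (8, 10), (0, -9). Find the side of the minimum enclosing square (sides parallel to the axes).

The bounding box has width 20 and height 20.5.
An axis-aligned square enclosing the set must have side ≥ max(width, height).
So the minimum side is max(20, 20.5) = 20.5.

20.5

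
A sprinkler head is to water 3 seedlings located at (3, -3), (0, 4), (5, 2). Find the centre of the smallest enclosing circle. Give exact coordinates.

Call the three points A, B, C in the order given.
Side lengths²: AB² = 58, AC² = 29, BC² = 29.
Since AB² = 58 ≥ 29 + 29 = 58, the angle opposite AB is not acute, so the smallest enclosing circle has AB as diameter.
Centre = midpoint of AB = (1.5, 0.5), r² = 58/4 = 14.5.
Centre = (1.5, 0.5).

(1.5, 0.5)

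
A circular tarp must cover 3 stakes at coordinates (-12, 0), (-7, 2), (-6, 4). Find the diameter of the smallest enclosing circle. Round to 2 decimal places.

Call the three points A, B, C in the order given.
Side lengths²: AB² = 29, AC² = 52, BC² = 5.
Since AC² = 52 ≥ 29 + 5 = 34, the angle opposite AC is not acute, so the smallest enclosing circle has AC as diameter.
Centre = midpoint of AC = (-9, 2), r² = 52/4 = 13.
Diameter = 2r = 2√13 ≈ 7.21.

7.21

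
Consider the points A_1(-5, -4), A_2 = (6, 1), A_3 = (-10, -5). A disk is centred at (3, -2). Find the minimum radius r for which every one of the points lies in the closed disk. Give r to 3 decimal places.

The required radius is the distance from (3, -2) to the farthest point.
Squared distances: 68, 18, 178.
Maximum is 178, attained at A_3.
r = √178 ≈ 13.342.

13.342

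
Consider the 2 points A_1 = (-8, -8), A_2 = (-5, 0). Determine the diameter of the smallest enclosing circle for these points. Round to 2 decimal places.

The smallest circle enclosing two points has them as diameter endpoints.
Centre = midpoint = (-6.5, -4); r² = |A_1A_2|²/4 = 73/4 = 18.25.
Diameter = 2r = 2√(18.25) ≈ 8.54.

8.54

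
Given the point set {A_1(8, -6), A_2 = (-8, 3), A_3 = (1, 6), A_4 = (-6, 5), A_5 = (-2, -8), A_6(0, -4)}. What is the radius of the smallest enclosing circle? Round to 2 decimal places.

The farthest pair is A_1–A_2 with squared distance 337. The circle on this segment as diameter has centre (0, -1.5) and r² = 337/4 = 84.25.
Check A_3: distance² to centre = 57.25 ≤ 84.25, so it lies inside.
All remaining points lie in this disk, and no smaller disk contains both endpoints, so this is the minimum enclosing circle.
r = √(84.25) ≈ 9.18.

9.18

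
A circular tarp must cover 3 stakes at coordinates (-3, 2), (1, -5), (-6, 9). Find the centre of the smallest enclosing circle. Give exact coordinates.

Call the three points A, B, C in the order given.
Side lengths²: AB² = 65, AC² = 58, BC² = 245.
Since BC² = 245 ≥ 65 + 58 = 123, the angle opposite BC is not acute, so the smallest enclosing circle has BC as diameter.
Centre = midpoint of BC = (-2.5, 2), r² = 245/4 = 61.25.
Centre = (-2.5, 2).

(-2.5, 2)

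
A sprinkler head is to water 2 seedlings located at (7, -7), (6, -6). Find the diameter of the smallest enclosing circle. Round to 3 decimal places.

1.414

The smallest circle enclosing two points has them as diameter endpoints.
Centre = midpoint = (6.5, -6.5); r² = |(7, -7)−(6, -6)|²/4 = 2/4 = 0.5.
Diameter = 2r = 2√(0.5) ≈ 1.414.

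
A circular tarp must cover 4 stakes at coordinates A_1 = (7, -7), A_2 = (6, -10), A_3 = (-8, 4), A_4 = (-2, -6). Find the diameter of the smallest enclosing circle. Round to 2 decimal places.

A smallest enclosing disk is always determined by at most three of the input points on its boundary.
The farthest pair is A_2–A_3 with squared distance 392. The circle on this segment as diameter has centre (-1, -3) and r² = 392/4 = 98.
Check A_1: distance² to centre = 80 ≤ 98, so it lies inside.
All remaining points lie in this disk, and no smaller disk contains both endpoints, so this is the minimum enclosing circle.
Diameter = 2r = 2√98 ≈ 19.80.

19.80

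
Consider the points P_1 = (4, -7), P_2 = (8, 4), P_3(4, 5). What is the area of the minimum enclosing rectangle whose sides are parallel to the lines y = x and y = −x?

90

In coordinates u = x + y, v = x − y the rectangle is axis-aligned; the map (x,y)→(u,v) scales areas by 2.
u-values: -3, 12, 9; range = 12 − (-3) = 15.
v-values: 11, 4, -1; range = 11 − (-1) = 12.
Area = (15 × 12) / 2 = 90.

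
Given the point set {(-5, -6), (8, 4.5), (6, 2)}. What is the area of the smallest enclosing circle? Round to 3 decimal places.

219.322

Call the three points A, B, C in the order given.
Side lengths²: AB² = 279.25, AC² = 185, BC² = 10.25.
Since AB² = 279.25 ≥ 185 + 10.25 = 195.25, the angle opposite AB is not acute, so the smallest enclosing circle has AB as diameter.
Centre = midpoint of AB = (1.5, -0.75), r² = 279.25/4 = 69.8125.
Area = π·r² = π·69.8125 ≈ 219.322.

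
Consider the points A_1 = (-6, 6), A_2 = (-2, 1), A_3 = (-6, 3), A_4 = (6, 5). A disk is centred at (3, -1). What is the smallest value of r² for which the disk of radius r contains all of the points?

130

The required radius is the distance from (3, -1) to the farthest point.
Squared distances: 130, 29, 97, 45.
Maximum is 130, attained at A_1.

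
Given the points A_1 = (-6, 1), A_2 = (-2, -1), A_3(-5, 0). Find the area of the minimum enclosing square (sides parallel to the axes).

The bounding box has width 4 and height 2.
An axis-aligned square enclosing the set must have side ≥ max(width, height).
So the minimum side is max(4, 2) = 4.
Area = 4² = 16.

16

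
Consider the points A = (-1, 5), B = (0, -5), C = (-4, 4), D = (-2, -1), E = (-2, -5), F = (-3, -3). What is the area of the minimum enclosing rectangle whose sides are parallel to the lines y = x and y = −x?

In coordinates u = x + y, v = x − y the rectangle is axis-aligned; the map (x,y)→(u,v) scales areas by 2.
u-values: 4, -5, 0, -3, -7, -6; range = 4 − (-7) = 11.
v-values: -6, 5, -8, -1, 3, 0; range = 5 − (-8) = 13.
Area = (11 × 13) / 2 = 71.5.

71.5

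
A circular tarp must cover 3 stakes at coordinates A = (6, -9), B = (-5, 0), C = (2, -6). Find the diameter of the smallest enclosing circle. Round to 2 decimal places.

Side lengths²: AB² = 202, AC² = 25, BC² = 85.
Since AB² = 202 ≥ 85 + 25 = 110, the angle opposite AB is not acute, so the smallest enclosing circle has AB as diameter.
Centre = midpoint of AB = (0.5, -4.5), r² = 202/4 = 50.5.
Diameter = 2r = 2√(50.5) ≈ 14.21.

14.21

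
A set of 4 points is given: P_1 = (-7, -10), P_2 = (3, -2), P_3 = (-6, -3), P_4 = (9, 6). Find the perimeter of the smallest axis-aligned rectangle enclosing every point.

64

Width = max x − min x = 9 − (-7) = 16.
Height = max y − min y = 6 − (-10) = 16.
Perimeter = 2(16 + 16) = 64.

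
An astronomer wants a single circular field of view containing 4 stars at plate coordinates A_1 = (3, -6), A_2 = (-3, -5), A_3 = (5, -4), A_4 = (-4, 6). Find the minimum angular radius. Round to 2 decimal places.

A smallest enclosing disk is always determined by at most three of the input points on its boundary.
The farthest pair is A_1–A_4 with squared distance 193. The circle on this segment as diameter has centre (-0.5, 0) and r² = 193/4 = 48.25.
Check A_2: distance² to centre = 31.25 ≤ 48.25, so it lies inside.
All remaining points lie in this disk, and no smaller disk contains both endpoints, so this is the minimum enclosing circle.
r = √(48.25) ≈ 6.95.

6.95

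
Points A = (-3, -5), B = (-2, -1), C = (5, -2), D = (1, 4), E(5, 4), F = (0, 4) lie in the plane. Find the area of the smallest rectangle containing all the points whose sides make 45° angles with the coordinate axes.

93.5

In coordinates u = x + y, v = x − y the rectangle is axis-aligned; the map (x,y)→(u,v) scales areas by 2.
u-values: -8, -3, 3, 5, 9, 4; range = 9 − (-8) = 17.
v-values: 2, -1, 7, -3, 1, -4; range = 7 − (-4) = 11.
Area = (17 × 11) / 2 = 93.5.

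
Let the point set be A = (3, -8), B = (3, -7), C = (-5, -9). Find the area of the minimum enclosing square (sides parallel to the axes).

64

The bounding box has width 8 and height 2.
An axis-aligned square enclosing the set must have side ≥ max(width, height).
So the minimum side is max(8, 2) = 8.
Area = 8² = 64.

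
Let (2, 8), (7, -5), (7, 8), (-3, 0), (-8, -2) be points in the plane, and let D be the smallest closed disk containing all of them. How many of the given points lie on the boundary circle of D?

The minimum enclosing circle of a finite set is fixed by two of the points (as a diameter) or three (as a circumcircle).
The minimum enclosing circle is determined by three boundary points: (7, -5), (7, 8), (-8, -2).
Their circumcentre is (0.5, 1.5) with r² = 84.5.
The farthest remaining point (2, 8) is at distance² 44.5 ≤ 84.5.
The points at distance exactly r from the centre are (7, -5), (7, 8), (-8, -2) — 3 points.

3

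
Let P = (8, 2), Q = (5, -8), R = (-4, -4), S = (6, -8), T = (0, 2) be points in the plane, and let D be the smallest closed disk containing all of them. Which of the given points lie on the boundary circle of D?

The minimum enclosing circle of a finite set is fixed by two of the points (as a diameter) or three (as a circumcircle).
The minimum enclosing circle is determined by three boundary points: P, R, S.
Their circumcentre is (23/9, -19/9) with r² = 3770/81.
The farthest remaining point Q is at distance² 3293/81 ≤ 3770/81.
The points at distance exactly r from the centre are P, R, S — 3 points.

P, R, S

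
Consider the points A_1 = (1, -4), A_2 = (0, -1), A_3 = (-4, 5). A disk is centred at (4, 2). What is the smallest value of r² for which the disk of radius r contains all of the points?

The required radius is the distance from (4, 2) to the farthest point.
Squared distances: 45, 25, 73.
Maximum is 73, attained at A_3.

73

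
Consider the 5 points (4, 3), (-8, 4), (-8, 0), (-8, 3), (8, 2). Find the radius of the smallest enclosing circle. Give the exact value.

8.125

By Welzl's lemma the MEC is supported by two points (diametrically opposite) or three points (on a circumcircle).
The minimum enclosing circle is determined by three boundary points: (-8, 4), (-8, 0), (8, 2).
Their circumcentre is (-0.125, 2) with r² = 66.015625.
The farthest remaining point (-8, 3) is at distance² 63.015625 ≤ 66.015625.
r = √(66.015625) = 8.125.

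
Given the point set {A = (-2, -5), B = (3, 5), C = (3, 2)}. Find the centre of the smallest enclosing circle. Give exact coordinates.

Side lengths²: AB² = 125, AC² = 74, BC² = 9.
Since AB² = 125 ≥ 74 + 9 = 83, the angle opposite AB is not acute, so the smallest enclosing circle has AB as diameter.
Centre = midpoint of AB = (0.5, 0), r² = 125/4 = 31.25.
Centre = (0.5, 0).

(0.5, 0)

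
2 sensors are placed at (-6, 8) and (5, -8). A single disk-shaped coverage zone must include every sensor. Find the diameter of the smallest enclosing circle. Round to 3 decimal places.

19.416

The smallest circle enclosing two points has them as diameter endpoints.
Centre = midpoint = (-0.5, 0); r² = |(-6, 8)−(5, -8)|²/4 = 377/4 = 94.25.
Diameter = 2r = 2√(94.25) ≈ 19.416.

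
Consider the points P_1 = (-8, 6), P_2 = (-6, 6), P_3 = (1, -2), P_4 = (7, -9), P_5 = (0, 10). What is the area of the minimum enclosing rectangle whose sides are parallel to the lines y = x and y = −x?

180

In coordinates u = x + y, v = x − y the rectangle is axis-aligned; the map (x,y)→(u,v) scales areas by 2.
u-values: -2, 0, -1, -2, 10; range = 10 − (-2) = 12.
v-values: -14, -12, 3, 16, -10; range = 16 − (-14) = 30.
Area = (12 × 30) / 2 = 180.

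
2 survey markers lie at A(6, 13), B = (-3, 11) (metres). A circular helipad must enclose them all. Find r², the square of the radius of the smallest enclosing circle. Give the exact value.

The smallest circle enclosing two points has them as diameter endpoints.
Centre = midpoint = (1.5, 12); r² = |AB|²/4 = 85/4 = 21.25.

21.25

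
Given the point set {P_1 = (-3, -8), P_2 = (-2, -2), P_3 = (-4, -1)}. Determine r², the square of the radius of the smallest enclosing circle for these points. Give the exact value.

12.5

Side lengths²: P_1P_2² = 37, P_1P_3² = 50, P_2P_3² = 5.
Since P_1P_3² = 50 ≥ 37 + 5 = 42, the angle opposite P_1P_3 is not acute, so the smallest enclosing circle has P_1P_3 as diameter.
Centre = midpoint of P_1P_3 = (-3.5, -4.5), r² = 50/4 = 12.5.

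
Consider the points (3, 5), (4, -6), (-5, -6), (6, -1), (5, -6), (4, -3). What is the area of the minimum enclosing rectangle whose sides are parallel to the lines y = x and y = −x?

In coordinates u = x + y, v = x − y the rectangle is axis-aligned; the map (x,y)→(u,v) scales areas by 2.
u-values: 8, -2, -11, 5, -1, 1; range = 8 − (-11) = 19.
v-values: -2, 10, 1, 7, 11, 7; range = 11 − (-2) = 13.
Area = (19 × 13) / 2 = 123.5.

123.5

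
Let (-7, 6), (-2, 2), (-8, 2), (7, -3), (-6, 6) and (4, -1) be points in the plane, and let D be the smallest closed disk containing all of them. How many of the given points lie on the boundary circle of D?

The farthest pair is (-7, 6)–(7, -3) with squared distance 277. The circle on this segment as diameter has centre (0, 1.5) and r² = 277/4 = 69.25.
Check (-2, 2): distance² to centre = 4.25 ≤ 69.25, so it lies inside.
All remaining points lie in this disk, and no smaller disk contains both endpoints, so this is the minimum enclosing circle.
The points at distance exactly r from the centre are (-7, 6), (7, -3) — 2 points.

2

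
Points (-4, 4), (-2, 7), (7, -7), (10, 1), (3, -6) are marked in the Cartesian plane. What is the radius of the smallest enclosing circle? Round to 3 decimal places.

8.322

By Welzl's lemma the MEC is supported by two points (diametrically opposite) or three points (on a circumcircle).
The farthest pair is (-2, 7)–(7, -7) with squared distance 277. The circle on this segment as diameter has centre (2.5, 0) and r² = 277/4 = 69.25.
Check (-4, 4): distance² to centre = 58.25 ≤ 69.25, so it lies inside.
All remaining points lie in this disk, and no smaller disk contains both endpoints, so this is the minimum enclosing circle.
r = √(69.25) ≈ 8.322.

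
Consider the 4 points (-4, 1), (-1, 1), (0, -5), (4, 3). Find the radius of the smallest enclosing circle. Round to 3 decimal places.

4.749

The minimum enclosing circle is determined by three boundary points: (-4, 1), (0, -5), (4, 3).
Their circumcentre is (4/7, -2/7) with r² = 1105/49.
The farthest remaining point (-1, 1) is at distance² 202/49 ≤ 1105/49.
r = √(1105/49) ≈ 4.749.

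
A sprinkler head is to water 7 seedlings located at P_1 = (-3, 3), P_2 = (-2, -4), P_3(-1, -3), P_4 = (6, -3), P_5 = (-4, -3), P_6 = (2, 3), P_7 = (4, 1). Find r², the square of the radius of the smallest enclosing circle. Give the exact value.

30.0625

The minimum enclosing circle of a finite set is fixed by two of the points (as a diameter) or three (as a circumcircle).
The minimum enclosing circle is determined by three boundary points: P_1, P_4, P_5.
Their circumcentre is (1, -0.75) with r² = 30.0625.
The farthest remaining point P_2 is at distance² 19.5625 ≤ 30.0625.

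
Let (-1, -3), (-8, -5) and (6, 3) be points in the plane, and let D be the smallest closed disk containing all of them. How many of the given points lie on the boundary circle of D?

Call the three points A, B, C in the order given.
Side lengths²: AB² = 53, AC² = 85, BC² = 260.
Since BC² = 260 ≥ 85 + 53 = 138, the angle opposite BC is not acute, so the smallest enclosing circle has BC as diameter.
Centre = midpoint of BC = (-1, -1), r² = 260/4 = 65.
The points at distance exactly r from the centre are (-8, -5), (6, 3) — 2 points.

2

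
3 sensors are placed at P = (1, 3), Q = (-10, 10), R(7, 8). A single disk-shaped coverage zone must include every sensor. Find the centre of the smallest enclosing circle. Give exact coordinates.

Side lengths²: PQ² = 170, PR² = 61, QR² = 293.
Since QR² = 293 ≥ 170 + 61 = 231, the angle opposite QR is not acute, so the smallest enclosing circle has QR as diameter.
Centre = midpoint of QR = (-1.5, 9), r² = 293/4 = 73.25.
Centre = (-1.5, 9).

(-1.5, 9)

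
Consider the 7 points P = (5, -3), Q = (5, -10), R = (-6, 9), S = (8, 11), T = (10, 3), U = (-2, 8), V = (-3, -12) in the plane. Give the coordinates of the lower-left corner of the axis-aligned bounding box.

x-range [-6, 10], y-range [-12, 11].
The lower-left corner is (-6, -12).

(-6, -12)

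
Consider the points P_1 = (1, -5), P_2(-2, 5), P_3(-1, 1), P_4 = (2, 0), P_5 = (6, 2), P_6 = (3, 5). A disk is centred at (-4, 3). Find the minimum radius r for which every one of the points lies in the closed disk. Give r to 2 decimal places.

The required radius is the distance from (-4, 3) to the farthest point.
Squared distances: 89, 8, 13, 45, 101, 53.
Maximum is 101, attained at P_5.
r = √101 ≈ 10.05.

10.05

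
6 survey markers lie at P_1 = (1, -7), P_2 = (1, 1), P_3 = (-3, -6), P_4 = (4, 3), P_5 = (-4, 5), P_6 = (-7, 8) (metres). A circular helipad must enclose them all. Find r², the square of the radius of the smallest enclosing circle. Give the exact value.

72.25

A smallest enclosing disk is always determined by at most three of the input points on its boundary.
The farthest pair is P_1–P_6 with squared distance 289. The circle on this segment as diameter has centre (-3, 0.5) and r² = 289/4 = 72.25.
Check P_2: distance² to centre = 16.25 ≤ 72.25, so it lies inside.
All remaining points lie in this disk, and no smaller disk contains both endpoints, so this is the minimum enclosing circle.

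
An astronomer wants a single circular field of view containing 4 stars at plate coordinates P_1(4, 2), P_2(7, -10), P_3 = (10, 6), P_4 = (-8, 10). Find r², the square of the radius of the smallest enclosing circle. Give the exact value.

By Welzl's lemma the MEC is supported by two points (diametrically opposite) or three points (on a circumcircle).
The farthest pair is P_2–P_4 with squared distance 625. The circle on this segment as diameter has centre (-0.5, 0) and r² = 625/4 = 156.25.
Check P_1: distance² to centre = 24.25 ≤ 156.25, so it lies inside.
All remaining points lie in this disk, and no smaller disk contains both endpoints, so this is the minimum enclosing circle.

156.25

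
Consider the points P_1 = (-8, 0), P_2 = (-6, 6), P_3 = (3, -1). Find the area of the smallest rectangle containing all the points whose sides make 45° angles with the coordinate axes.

80

In coordinates u = x + y, v = x − y the rectangle is axis-aligned; the map (x,y)→(u,v) scales areas by 2.
u-values: -8, 0, 2; range = 2 − (-8) = 10.
v-values: -8, -12, 4; range = 4 − (-12) = 16.
Area = (10 × 16) / 2 = 80.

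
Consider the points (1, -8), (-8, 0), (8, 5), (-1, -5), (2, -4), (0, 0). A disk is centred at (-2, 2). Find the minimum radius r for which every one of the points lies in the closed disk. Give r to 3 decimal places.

10.440

The required radius is the distance from (-2, 2) to the farthest point.
Squared distances: 109, 40, 109, 50, 52, 8.
Maximum is 109, attained at (1, -8).
r = √109 ≈ 10.440.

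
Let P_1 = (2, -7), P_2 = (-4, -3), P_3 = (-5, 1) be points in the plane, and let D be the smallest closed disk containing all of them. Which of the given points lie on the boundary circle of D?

Side lengths²: P_1P_2² = 52, P_1P_3² = 113, P_2P_3² = 17.
Since P_1P_3² = 113 ≥ 52 + 17 = 69, the angle opposite P_1P_3 is not acute, so the smallest enclosing circle has P_1P_3 as diameter.
Centre = midpoint of P_1P_3 = (-1.5, -3), r² = 113/4 = 28.25.
The points at distance exactly r from the centre are P_1, P_3 — 2 points.

P_1, P_3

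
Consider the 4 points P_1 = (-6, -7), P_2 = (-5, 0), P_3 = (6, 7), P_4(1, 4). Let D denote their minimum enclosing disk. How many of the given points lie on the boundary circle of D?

2

A smallest enclosing disk is always determined by at most three of the input points on its boundary.
The farthest pair is P_1–P_3 with squared distance 340. The circle on this segment as diameter has centre (0, 0) and r² = 340/4 = 85.
Check P_2: distance² to centre = 25 ≤ 85, so it lies inside.
All remaining points lie in this disk, and no smaller disk contains both endpoints, so this is the minimum enclosing circle.
The points at distance exactly r from the centre are P_1, P_3 — 2 points.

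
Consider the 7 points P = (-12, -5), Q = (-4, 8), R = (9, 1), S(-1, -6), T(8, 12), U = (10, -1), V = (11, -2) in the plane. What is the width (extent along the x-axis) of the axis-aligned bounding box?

max x = 11, min x = -12, so width = 23.

23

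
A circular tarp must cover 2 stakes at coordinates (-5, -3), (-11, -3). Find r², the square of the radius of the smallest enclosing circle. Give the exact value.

9

The smallest circle enclosing two points has them as diameter endpoints.
Centre = midpoint = (-8, -3); r² = |(-5, -3)−(-11, -3)|²/4 = 36/4 = 9.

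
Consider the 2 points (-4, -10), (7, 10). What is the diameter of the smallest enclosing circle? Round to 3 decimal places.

The smallest circle enclosing two points has them as diameter endpoints.
Centre = midpoint = (1.5, 0); r² = |(-4, -10)−(7, 10)|²/4 = 521/4 = 130.25.
Diameter = 2r = 2√(130.25) ≈ 22.825.

22.825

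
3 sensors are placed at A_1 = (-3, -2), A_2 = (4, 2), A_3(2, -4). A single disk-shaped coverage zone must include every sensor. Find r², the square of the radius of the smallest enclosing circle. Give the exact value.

9425/578

Side lengths²: A_1A_2² = 65, A_1A_3² = 29, A_2A_3² = 40.
Since A_1A_2² = 65 < 40 + 29 = 69, the triangle is acute, so the smallest enclosing circle is the circumcircle.
Circumcentre = (21/34, -7/34), r² = 9425/578.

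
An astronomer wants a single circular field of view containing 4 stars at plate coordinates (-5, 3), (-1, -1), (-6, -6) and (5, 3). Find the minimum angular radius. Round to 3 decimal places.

The minimum enclosing circle of a finite set is fixed by two of the points (as a diameter) or three (as a circumcircle).
The farthest pair is (-6, -6)–(5, 3) with squared distance 202. The circle on this segment as diameter has centre (-0.5, -1.5) and r² = 202/4 = 50.5.
Check (-5, 3): distance² to centre = 40.5 ≤ 50.5, so it lies inside.
All remaining points lie in this disk, and no smaller disk contains both endpoints, so this is the minimum enclosing circle.
r = √(50.5) ≈ 7.106.

7.106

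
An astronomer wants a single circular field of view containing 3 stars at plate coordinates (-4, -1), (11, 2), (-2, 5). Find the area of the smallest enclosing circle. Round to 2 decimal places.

183.78

Call the three points A, B, C in the order given.
Side lengths²: AB² = 234, AC² = 40, BC² = 178.
Since AB² = 234 ≥ 178 + 40 = 218, the angle opposite AB is not acute, so the smallest enclosing circle has AB as diameter.
Centre = midpoint of AB = (3.5, 0.5), r² = 234/4 = 58.5.
Area = π·r² = π·58.5 ≈ 183.78.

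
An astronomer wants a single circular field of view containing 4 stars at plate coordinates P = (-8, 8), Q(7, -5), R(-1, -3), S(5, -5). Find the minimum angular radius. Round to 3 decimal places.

9.925

By Welzl's lemma the MEC is supported by two points (diametrically opposite) or three points (on a circumcircle).
The farthest pair is P–Q with squared distance 394. The circle on this segment as diameter has centre (-0.5, 1.5) and r² = 394/4 = 98.5.
Check R: distance² to centre = 20.5 ≤ 98.5, so it lies inside.
All remaining points lie in this disk, and no smaller disk contains both endpoints, so this is the minimum enclosing circle.
r = √(98.5) ≈ 9.925.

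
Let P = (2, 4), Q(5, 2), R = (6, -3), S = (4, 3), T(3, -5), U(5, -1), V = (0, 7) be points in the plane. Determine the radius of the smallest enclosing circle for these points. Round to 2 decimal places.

6.18

The minimum enclosing circle of a finite set is fixed by two of the points (as a diameter) or three (as a circumcircle).
The farthest pair is T–V with squared distance 153. The circle on this segment as diameter has centre (1.5, 1) and r² = 153/4 = 38.25.
Check P: distance² to centre = 9.25 ≤ 38.25, so it lies inside.
All remaining points lie in this disk, and no smaller disk contains both endpoints, so this is the minimum enclosing circle.
r = √(38.25) ≈ 6.18.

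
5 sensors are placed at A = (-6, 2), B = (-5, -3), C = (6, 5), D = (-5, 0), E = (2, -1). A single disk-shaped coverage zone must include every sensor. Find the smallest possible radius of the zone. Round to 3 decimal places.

6.801

The farthest pair is B–C with squared distance 185. The circle on this segment as diameter has centre (0.5, 1) and r² = 185/4 = 46.25.
Check A: distance² to centre = 43.25 ≤ 46.25, so it lies inside.
All remaining points lie in this disk, and no smaller disk contains both endpoints, so this is the minimum enclosing circle.
r = √(46.25) ≈ 6.801.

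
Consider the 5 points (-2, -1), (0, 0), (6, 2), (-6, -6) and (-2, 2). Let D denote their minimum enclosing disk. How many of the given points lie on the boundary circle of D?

A smallest enclosing disk is always determined by at most three of the input points on its boundary.
The farthest pair is (6, 2)–(-6, -6) with squared distance 208. The circle on this segment as diameter has centre (0, -2) and r² = 208/4 = 52.
Check (-2, -1): distance² to centre = 5 ≤ 52, so it lies inside.
All remaining points lie in this disk, and no smaller disk contains both endpoints, so this is the minimum enclosing circle.
The points at distance exactly r from the centre are (6, 2), (-6, -6) — 2 points.

2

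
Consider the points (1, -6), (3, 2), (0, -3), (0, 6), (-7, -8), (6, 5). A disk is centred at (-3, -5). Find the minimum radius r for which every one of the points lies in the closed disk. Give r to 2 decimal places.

13.45

The required radius is the distance from (-3, -5) to the farthest point.
Squared distances: 17, 85, 13, 130, 25, 181.
Maximum is 181, attained at (6, 5).
r = √181 ≈ 13.45.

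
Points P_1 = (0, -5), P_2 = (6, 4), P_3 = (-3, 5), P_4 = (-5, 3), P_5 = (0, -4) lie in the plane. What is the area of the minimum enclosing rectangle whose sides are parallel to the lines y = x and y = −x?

97.5

In coordinates u = x + y, v = x − y the rectangle is axis-aligned; the map (x,y)→(u,v) scales areas by 2.
u-values: -5, 10, 2, -2, -4; range = 10 − (-5) = 15.
v-values: 5, 2, -8, -8, 4; range = 5 − (-8) = 13.
Area = (15 × 13) / 2 = 97.5.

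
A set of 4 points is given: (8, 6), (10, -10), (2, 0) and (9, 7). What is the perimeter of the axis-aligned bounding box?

Width = max x − min x = 10 − 2 = 8.
Height = max y − min y = 7 − (-10) = 17.
Perimeter = 2(8 + 17) = 50.

50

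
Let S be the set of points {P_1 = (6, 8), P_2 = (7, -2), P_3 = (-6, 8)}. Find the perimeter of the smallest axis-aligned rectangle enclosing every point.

Width = max x − min x = 7 − (-6) = 13.
Height = max y − min y = 8 − (-2) = 10.
Perimeter = 2(13 + 10) = 46.

46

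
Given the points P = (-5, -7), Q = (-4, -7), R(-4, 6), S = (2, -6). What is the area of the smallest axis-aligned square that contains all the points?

The bounding box has width 7 and height 13.
An axis-aligned square enclosing the set must have side ≥ max(width, height).
So the minimum side is max(7, 13) = 13.
Area = 13² = 169.

169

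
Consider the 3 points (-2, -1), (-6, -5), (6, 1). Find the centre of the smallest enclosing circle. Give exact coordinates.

(0, -2)

Call the three points A, B, C in the order given.
Side lengths²: AB² = 32, AC² = 68, BC² = 180.
Since BC² = 180 ≥ 68 + 32 = 100, the angle opposite BC is not acute, so the smallest enclosing circle has BC as diameter.
Centre = midpoint of BC = (0, -2), r² = 180/4 = 45.
Centre = (0, -2).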